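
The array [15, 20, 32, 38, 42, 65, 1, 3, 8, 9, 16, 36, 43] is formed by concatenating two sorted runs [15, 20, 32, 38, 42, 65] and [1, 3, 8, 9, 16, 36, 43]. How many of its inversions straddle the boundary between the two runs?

Count, for every r in R, how many entries of L exceed r:
r = 1: 15, 20, 32, 38, 42, 65 → 6
r = 3: 15, 20, 32, 38, 42, 65 → 6
r = 8: 15, 20, 32, 38, 42, 65 → 6
r = 9: 15, 20, 32, 38, 42, 65 → 6
r = 16: 20, 32, 38, 42, 65 → 5
r = 36: 38, 42, 65 → 3
r = 43: 65 → 1
Cross-inversions: 6 + 6 + 6 + 6 + 5 + 3 + 1 = 33

33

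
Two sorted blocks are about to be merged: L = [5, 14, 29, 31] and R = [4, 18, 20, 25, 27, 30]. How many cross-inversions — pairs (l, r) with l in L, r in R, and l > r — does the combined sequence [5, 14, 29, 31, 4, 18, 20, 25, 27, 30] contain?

For each element r of the right run, count left-run elements greater than r:
r = 4: 5, 14, 29, 31 → 4
r = 18: 29, 31 → 2
r = 20: 29, 31 → 2
r = 25: 29, 31 → 2
r = 27: 29, 31 → 2
r = 30: 31 → 1
Cross-inversions: 4 + 2 + 2 + 2 + 2 + 1 = 13

13 cross-inversions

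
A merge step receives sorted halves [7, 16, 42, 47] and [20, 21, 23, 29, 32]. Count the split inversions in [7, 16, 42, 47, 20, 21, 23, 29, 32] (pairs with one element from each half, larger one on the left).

Take each right-half value and tally the left-half values above it:
r = 20: 42, 47 → 2
r = 21: 42, 47 → 2
r = 23: 42, 47 → 2
r = 29: 42, 47 → 2
r = 32: 42, 47 → 2
Cross-inversions: 2 + 2 + 2 + 2 + 2 = 10

10 cross-inversions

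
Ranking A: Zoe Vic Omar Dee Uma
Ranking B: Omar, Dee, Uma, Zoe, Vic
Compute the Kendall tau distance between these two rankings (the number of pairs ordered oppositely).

Assign each item its position (1..5) in the first ordering, then rewrite the second ordering as that position sequence:
positions: Zoe→1, Vic→2, Omar→3, Dee→4, Uma→5
second ordering as positions: [3, 4, 5, 1, 2]
Discordant pairs = inversions in this position sequence.
3: 1, 2 → 2
4: 1, 2 → 2
5: 1, 2 → 2
1: 0
2: 0
Total: 2 + 2 + 2 + 0 + 0 = 6

6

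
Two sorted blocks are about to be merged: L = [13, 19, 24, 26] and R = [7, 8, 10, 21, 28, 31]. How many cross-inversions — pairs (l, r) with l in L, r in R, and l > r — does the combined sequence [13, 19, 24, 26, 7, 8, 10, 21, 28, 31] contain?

Count, for every r in R, how many entries of L exceed r:
r = 7: 13, 19, 24, 26 → 4
r = 8: 13, 19, 24, 26 → 4
r = 10: 13, 19, 24, 26 → 4
r = 21: 24, 26 → 2
r = 28: none → 0
r = 31: none → 0
Cross-inversions: 4 + 4 + 4 + 2 + 0 + 0 = 14

14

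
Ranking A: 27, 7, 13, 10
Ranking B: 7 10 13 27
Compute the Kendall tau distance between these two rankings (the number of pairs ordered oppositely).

Assign each item its position (1..4) in the first ordering, then rewrite the second ordering as that position sequence:
positions: 27→1, 7→2, 13→3, 10→4
second ordering as positions: [2, 4, 3, 1]
Discordant pairs = inversions in this position sequence.
2: 1 → 1
4: 3, 1 → 2
3: 1 → 1
1: 0
Total: 1 + 2 + 1 + 0 = 4

There are 4 discordant pairs.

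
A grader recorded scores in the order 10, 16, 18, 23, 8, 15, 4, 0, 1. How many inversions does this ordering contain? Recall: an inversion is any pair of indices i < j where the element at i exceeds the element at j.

Sweep left to right; for each value list the smaller values that follow it:
10: 4
16: 5
18: 5
23: 5
8: 3
15: 3
4: 2
0: 0
1: 0
Sum: 4 + 5 + 5 + 5 + 3 + 3 + 2 + 0 + 0 = 27

27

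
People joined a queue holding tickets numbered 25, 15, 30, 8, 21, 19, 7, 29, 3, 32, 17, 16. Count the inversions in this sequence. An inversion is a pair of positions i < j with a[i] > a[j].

Element-by-element contributions:
25 → 15, 8, 21, 19, 7, 3, 17, 16 → 8
15 → 8, 7, 3 → 3
30 → 8, 21, 19, 7, 29, 3, 17, 16 → 8
8 → 7, 3 → 2
21 → 19, 7, 3, 17, 16 → 5
19 → 7, 3, 17, 16 → 4
7 → 3 → 1
29 → 3, 17, 16 → 3
3 → none → 0
32 → 17, 16 → 2
17 → 16 → 1
16 → none → 0
Sum: 8 + 3 + 8 + 2 + 5 + 4 + 1 + 3 + 0 + 2 + 1 + 0 = 37

37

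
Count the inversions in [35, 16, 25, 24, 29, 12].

10 out-of-order pairs

Count, for each position, how many later elements it exceeds:
35 → 16, 25, 24, 29, 12 → 5
16 → 12 → 1
25 → 24, 12 → 2
24 → 12 → 1
29 → 12 → 1
12 → none → 0
Sum: 5 + 1 + 2 + 1 + 1 + 0 = 10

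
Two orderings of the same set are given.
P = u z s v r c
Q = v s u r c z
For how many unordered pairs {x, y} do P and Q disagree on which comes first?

Disagreeing pairs: 7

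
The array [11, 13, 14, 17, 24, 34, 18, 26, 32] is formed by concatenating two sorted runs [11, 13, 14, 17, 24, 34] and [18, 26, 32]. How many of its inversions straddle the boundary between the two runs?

4 cross-inversions

For each element r of the right run, count left-run elements greater than r:
r = 18: 24, 34 → 2
r = 26: 34 → 1
r = 32: 34 → 1
Cross-inversions: 2 + 1 + 1 = 4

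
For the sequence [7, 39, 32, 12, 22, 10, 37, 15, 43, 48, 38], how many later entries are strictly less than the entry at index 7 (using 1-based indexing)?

1

The element at index 7 is 37.
Elements after it: 15, 43, 48, 38
Those smaller than 37: 15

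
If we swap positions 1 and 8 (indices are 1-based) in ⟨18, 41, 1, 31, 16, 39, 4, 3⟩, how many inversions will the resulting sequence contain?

Positions 1 and 8 hold 18 and 3; after swapping, the array is [3, 41, 1, 31, 16, 39, 4, 18].
Sweep left to right; for each value list the smaller values that follow it:
3: 1
41: 6
1: 0
31: 3
16: 1
39: 2
4: 0
18: 0
Sum: 1 + 6 + 0 + 3 + 1 + 2 + 0 + 0 = 13

There are 13 inversions.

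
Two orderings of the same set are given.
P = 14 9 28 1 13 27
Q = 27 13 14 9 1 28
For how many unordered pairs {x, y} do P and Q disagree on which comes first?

Assign each item its position (1..6) in the first ordering, then rewrite the second ordering as that position sequence:
positions: 14→1, 9→2, 28→3, 1→4, 13→5, 27→6
second ordering as positions: [6, 5, 1, 2, 4, 3]
Discordant pairs = inversions in this position sequence.
6: 5, 1, 2, 4, 3 → 5
5: 1, 2, 4, 3 → 4
1: 0
2: 0
4: 3 → 1
3: 0
Total: 5 + 4 + 0 + 0 + 1 + 0 = 10

10 disagreeing pairs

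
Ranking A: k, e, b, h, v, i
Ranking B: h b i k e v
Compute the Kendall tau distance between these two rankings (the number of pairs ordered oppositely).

Discordant pairs: 8

Assign each item its position (1..6) in the first ordering, then rewrite the second ordering as that position sequence:
positions: k→1, e→2, b→3, h→4, v→5, i→6
second ordering as positions: [4, 3, 6, 1, 2, 5]
Discordant pairs = inversions in this position sequence.
4: 3, 1, 2 → 3
3: 1, 2 → 2
6: 1, 2, 5 → 3
1: 0
2: 0
5: 0
Total: 3 + 2 + 3 + 0 + 0 + 0 = 8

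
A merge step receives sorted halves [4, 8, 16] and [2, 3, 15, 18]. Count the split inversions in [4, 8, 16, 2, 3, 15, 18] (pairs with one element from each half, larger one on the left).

7

Count, for every r in R, how many entries of L exceed r:
r = 2: 4, 8, 16 → 3
r = 3: 4, 8, 16 → 3
r = 15: 16 → 1
r = 18: none → 0
Cross-inversions: 3 + 3 + 1 + 0 = 7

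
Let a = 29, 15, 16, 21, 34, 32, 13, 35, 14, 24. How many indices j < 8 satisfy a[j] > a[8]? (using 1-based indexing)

0 such elements

The element at index 8 is 35.
Elements before it: 29, 15, 16, 21, 34, 32, 13
None of them are larger than 35.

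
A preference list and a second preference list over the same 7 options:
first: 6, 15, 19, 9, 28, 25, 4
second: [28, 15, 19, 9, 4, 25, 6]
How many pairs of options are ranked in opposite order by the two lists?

Assign each item its position (1..7) in the first ordering, then rewrite the second ordering as that position sequence:
positions: 6→1, 15→2, 19→3, 9→4, 28→5, 25→6, 4→7
second ordering as positions: [5, 2, 3, 4, 7, 6, 1]
Discordant pairs = inversions in this position sequence.
5: 2, 3, 4, 1 → 4
2: 1 → 1
3: 1 → 1
4: 1 → 1
7: 6, 1 → 2
6: 1 → 1
1: 0
Total: 4 + 1 + 1 + 1 + 2 + 1 + 0 = 10

10 pairs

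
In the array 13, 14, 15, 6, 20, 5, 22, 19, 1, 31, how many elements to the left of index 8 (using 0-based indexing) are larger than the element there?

8

The element at index 8 is 1.
Elements before it: 13, 14, 15, 6, 20, 5, 22, 19
Those larger than 1: 13, 14, 15, 6, 20, 5, 22, 19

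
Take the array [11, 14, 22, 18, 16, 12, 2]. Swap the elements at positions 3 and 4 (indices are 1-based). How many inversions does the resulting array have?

Positions 3 and 4 hold 22 and 18; after swapping, the array is [11, 14, 18, 22, 16, 12, 2].
For each element, count later entries that are smaller:
11: 1
14: 2
18: 3
22: 3
16: 2
12: 1
2: 0
Sum: 1 + 2 + 3 + 3 + 2 + 1 + 0 = 12

12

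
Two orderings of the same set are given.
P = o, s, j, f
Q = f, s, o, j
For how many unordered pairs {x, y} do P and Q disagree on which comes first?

4

Assign each item its position (1..4) in the first ordering, then rewrite the second ordering as that position sequence:
positions: o→1, s→2, j→3, f→4
second ordering as positions: [4, 2, 1, 3]
Discordant pairs = inversions in this position sequence.
4: 2, 1, 3 → 3
2: 1 → 1
1: 0
3: 0
Total: 3 + 1 + 0 + 0 = 4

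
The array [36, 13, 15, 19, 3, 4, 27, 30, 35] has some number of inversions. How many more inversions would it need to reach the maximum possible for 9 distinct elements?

22

Maximum inversions for 9 distinct elements is C(9, 2) = 9·8/2 = 36.
Current inversions — for each element, count later smaller elements:
36: 8
13: 2
15: 2
19: 2
3: 0
4: 0
27: 0
30: 0
35: 0
Current total: 8 + 2 + 2 + 2 + 0 + 0 + 0 + 0 + 0 = 14
Shortfall: 36 − 14 = 22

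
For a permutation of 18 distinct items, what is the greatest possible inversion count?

153

The maximum occurs when the array is in strictly decreasing order: every one of the C(18, 2) pairs is inverted.
C(18, 2) = 18·17/2 = 153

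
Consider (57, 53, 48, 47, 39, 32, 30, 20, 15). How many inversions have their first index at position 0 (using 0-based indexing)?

8

The element at index 0 is 57.
Elements after it: 53, 48, 47, 39, 32, 30, 20, 15
Those smaller than 57: 53, 48, 47, 39, 32, 30, 20, 15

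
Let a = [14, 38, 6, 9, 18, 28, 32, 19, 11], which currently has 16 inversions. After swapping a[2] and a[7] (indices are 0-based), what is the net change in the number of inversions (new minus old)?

Positions 2 and 7 hold 6 and 19; after swapping, the array is [14, 38, 19, 9, 18, 28, 32, 6, 11].
Count, for each position, how many later elements it exceeds:
14 → 9, 6, 11 → 3
38 → 19, 9, 18, 28, 32, 6, 11 → 7
19 → 9, 18, 6, 11 → 4
9 → 6 → 1
18 → 6, 11 → 2
28 → 6, 11 → 2
32 → 6, 11 → 2
6 → none → 0
11 → none → 0
Sum: 3 + 7 + 4 + 1 + 2 + 2 + 2 + 0 + 0 = 21
Change: 21 − 16 = +5

+5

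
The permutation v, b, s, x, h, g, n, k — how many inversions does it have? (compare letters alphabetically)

16 inversions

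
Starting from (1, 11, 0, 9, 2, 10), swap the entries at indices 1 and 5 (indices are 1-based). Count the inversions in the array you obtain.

Positions 1 and 5 hold 1 and 2; after swapping, the array is [2, 11, 0, 9, 1, 10].
Element-by-element contributions:
2: 2
11: 4
0: 0
9: 1
1: 0
10: 0
Sum: 2 + 4 + 0 + 1 + 0 + 0 = 7

7 inversions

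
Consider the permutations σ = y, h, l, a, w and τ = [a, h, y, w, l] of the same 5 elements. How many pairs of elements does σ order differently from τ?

5

Assign each item its position (1..5) in the first ordering, then rewrite the second ordering as that position sequence:
positions: y→1, h→2, l→3, a→4, w→5
second ordering as positions: [4, 2, 1, 5, 3]
Discordant pairs = inversions in this position sequence.
4: 2, 1, 3 → 3
2: 1 → 1
1: 0
5: 3 → 1
3: 0
Total: 3 + 1 + 0 + 1 + 0 = 5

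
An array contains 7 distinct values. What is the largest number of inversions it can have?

A reversed (strictly descending) arrangement makes every pair an inversion, giving C(7, 2) inversions.
C(7, 2) = 7·6/2 = 21

21 inversions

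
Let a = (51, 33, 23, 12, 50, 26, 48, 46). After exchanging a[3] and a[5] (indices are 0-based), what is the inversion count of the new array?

16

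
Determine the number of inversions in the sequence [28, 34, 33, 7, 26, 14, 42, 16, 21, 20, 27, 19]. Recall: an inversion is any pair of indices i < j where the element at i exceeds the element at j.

39

For each element, count later entries that are smaller:
28 → 7, 26, 14, 16, 21, 20, 27, 19 → 8
34 → 33, 7, 26, 14, 16, 21, 20, 27, 19 → 9
33 → 7, 26, 14, 16, 21, 20, 27, 19 → 8
7 → none → 0
26 → 14, 16, 21, 20, 19 → 5
14 → none → 0
42 → 16, 21, 20, 27, 19 → 5
16 → none → 0
21 → 20, 19 → 2
20 → 19 → 1
27 → 19 → 1
19 → none → 0
Sum: 8 + 9 + 8 + 0 + 5 + 0 + 5 + 0 + 2 + 1 + 1 + 0 = 39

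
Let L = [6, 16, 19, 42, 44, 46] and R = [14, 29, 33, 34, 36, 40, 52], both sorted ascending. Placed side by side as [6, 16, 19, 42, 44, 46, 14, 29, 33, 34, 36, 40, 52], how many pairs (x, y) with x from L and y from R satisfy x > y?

Take each right-half value and tally the left-half values above it:
r = 14: 16, 19, 42, 44, 46 → 5
r = 29: 42, 44, 46 → 3
r = 33: 42, 44, 46 → 3
r = 34: 42, 44, 46 → 3
r = 36: 42, 44, 46 → 3
r = 40: 42, 44, 46 → 3
r = 52: none → 0
Cross-inversions: 5 + 3 + 3 + 3 + 3 + 3 + 0 = 20

20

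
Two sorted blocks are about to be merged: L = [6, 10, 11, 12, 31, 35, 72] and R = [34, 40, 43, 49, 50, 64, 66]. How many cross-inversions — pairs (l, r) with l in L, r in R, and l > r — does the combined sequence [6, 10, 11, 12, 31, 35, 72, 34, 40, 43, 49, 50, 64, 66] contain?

For each element r of the right run, count left-run elements greater than r:
r = 34: 35, 72 → 2
r = 40: 72 → 1
r = 43: 72 → 1
r = 49: 72 → 1
r = 50: 72 → 1
r = 64: 72 → 1
r = 66: 72 → 1
Cross-inversions: 2 + 1 + 1 + 1 + 1 + 1 + 1 = 8

Split inversions: 8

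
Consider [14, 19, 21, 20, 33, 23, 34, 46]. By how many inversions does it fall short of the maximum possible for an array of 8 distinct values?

Maximum inversions for 8 distinct elements is C(8, 2) = 8·7/2 = 28.
Current inversions — for each element, count later smaller elements:
14: 0
19: 0
21: 1
20: 0
33: 1
23: 0
34: 0
46: 0
Current total: 0 + 0 + 1 + 0 + 1 + 0 + 0 + 0 = 2
Shortfall: 28 − 2 = 26

26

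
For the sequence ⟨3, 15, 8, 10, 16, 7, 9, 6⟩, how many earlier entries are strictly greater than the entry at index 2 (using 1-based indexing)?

0

The element at index 2 is 15.
Elements before it: 3
None of them are larger than 15.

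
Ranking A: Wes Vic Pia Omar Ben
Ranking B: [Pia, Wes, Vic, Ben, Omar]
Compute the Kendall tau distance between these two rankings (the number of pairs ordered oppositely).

Assign each item its position (1..5) in the first ordering, then rewrite the second ordering as that position sequence:
positions: Wes→1, Vic→2, Pia→3, Omar→4, Ben→5
second ordering as positions: [3, 1, 2, 5, 4]
Discordant pairs = inversions in this position sequence.
3: 1, 2 → 2
1: 0
2: 0
5: 4 → 1
4: 0
Total: 2 + 0 + 0 + 1 + 0 = 3

There are 3 discordant pairs.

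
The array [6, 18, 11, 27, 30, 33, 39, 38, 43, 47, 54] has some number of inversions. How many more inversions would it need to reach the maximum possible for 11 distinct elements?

53

Maximum inversions for 11 distinct elements is C(11, 2) = 11·10/2 = 55.
Current inversions — for each element, count later smaller elements:
6: 0
18: 1
11: 0
27: 0
30: 0
33: 0
39: 1
38: 0
43: 0
47: 0
54: 0
Current total: 0 + 1 + 0 + 0 + 0 + 0 + 1 + 0 + 0 + 0 + 0 = 2
Shortfall: 55 − 2 = 53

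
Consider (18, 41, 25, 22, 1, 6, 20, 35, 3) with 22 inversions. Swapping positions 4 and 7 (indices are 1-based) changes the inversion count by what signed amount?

-1

Positions 4 and 7 hold 22 and 20; after swapping, the array is [18, 41, 25, 20, 1, 6, 22, 35, 3].
Count, for each position, how many later elements it exceeds:
18 → 1, 6, 3 → 3
41 → 25, 20, 1, 6, 22, 35, 3 → 7
25 → 20, 1, 6, 22, 3 → 5
20 → 1, 6, 3 → 3
1 → none → 0
6 → 3 → 1
22 → 3 → 1
35 → 3 → 1
3 → none → 0
Sum: 3 + 7 + 5 + 3 + 0 + 1 + 1 + 1 + 0 = 21
Change: 21 − 22 = -1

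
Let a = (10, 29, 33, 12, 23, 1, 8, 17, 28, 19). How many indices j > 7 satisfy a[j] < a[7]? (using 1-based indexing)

The element at index 7 is 8.
Elements after it: 17, 28, 19
None of them are smaller than 8.

0 such elements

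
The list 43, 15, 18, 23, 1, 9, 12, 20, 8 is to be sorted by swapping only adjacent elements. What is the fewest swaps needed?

Each adjacent swap fixes exactly one inversion, so the minimum swap count equals the number of inversions.
Count inversions — for each element, later elements that are smaller:
43: 15, 18, 23, 1, 9, 12, 20, 8 → 8
15: 1, 9, 12, 8 → 4
18: 1, 9, 12, 8 → 4
23: 1, 9, 12, 20, 8 → 5
1: none → 0
9: 8 → 1
12: 8 → 1
20: 8 → 1
8: none → 0
Total inversions: 8 + 4 + 4 + 5 + 0 + 1 + 1 + 1 + 0 = 24

Adjacent swaps: 24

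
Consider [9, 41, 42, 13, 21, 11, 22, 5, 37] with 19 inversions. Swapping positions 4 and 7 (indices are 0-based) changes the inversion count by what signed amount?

Positions 4 and 7 hold 21 and 5; after swapping, the array is [9, 41, 42, 13, 5, 11, 22, 21, 37].
Element-by-element contributions:
9: 1
41: 6
42: 6
13: 2
5: 0
11: 0
22: 1
21: 0
37: 0
Sum: 1 + 6 + 6 + 2 + 0 + 0 + 1 + 0 + 0 = 16
Change: 16 − 19 = -3

-3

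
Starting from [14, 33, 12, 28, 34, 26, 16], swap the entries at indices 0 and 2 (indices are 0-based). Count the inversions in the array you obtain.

There are 9 inversions.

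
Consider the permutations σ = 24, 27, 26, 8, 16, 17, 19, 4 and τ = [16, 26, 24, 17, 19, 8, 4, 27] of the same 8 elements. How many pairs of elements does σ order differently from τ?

12 discordant pairs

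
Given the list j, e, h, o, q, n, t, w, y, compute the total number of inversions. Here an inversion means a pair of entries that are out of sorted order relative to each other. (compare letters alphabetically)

Count, for each position, how many later elements it exceeds:
j → e, h → 2
e → none → 0
h → none → 0
o → n → 1
q → n → 1
n → none → 0
t → none → 0
w → none → 0
y → none → 0
Sum: 2 + 0 + 0 + 1 + 1 + 0 + 0 + 0 + 0 = 4

There are 4 inversions.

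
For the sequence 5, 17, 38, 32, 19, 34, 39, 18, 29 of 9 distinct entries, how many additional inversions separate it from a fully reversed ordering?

23 inversions short

Maximum inversions for 9 distinct elements is C(9, 2) = 9·8/2 = 36.
Current inversions — for each element, count later smaller elements:
5: 0
17: 0
38: 5
32: 3
19: 1
34: 2
39: 2
18: 0
29: 0
Current total: 0 + 0 + 5 + 3 + 1 + 2 + 2 + 0 + 0 = 13
Shortfall: 36 − 13 = 23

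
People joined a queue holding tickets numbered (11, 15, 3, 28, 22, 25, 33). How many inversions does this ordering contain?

4

Out-of-order index pairs (0-indexed):
(0,2): 11 > 3
(1,2): 15 > 3
(3,4): 28 > 22
(3,5): 28 > 25
That's 4 pairs.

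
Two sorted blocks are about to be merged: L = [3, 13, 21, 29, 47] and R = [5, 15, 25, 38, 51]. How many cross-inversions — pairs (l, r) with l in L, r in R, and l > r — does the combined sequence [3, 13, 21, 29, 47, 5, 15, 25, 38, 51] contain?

10

Count, for every r in R, how many entries of L exceed r:
r = 5: 13, 21, 29, 47 → 4
r = 15: 21, 29, 47 → 3
r = 25: 29, 47 → 2
r = 38: 47 → 1
r = 51: none → 0
Cross-inversions: 4 + 3 + 2 + 1 + 0 = 10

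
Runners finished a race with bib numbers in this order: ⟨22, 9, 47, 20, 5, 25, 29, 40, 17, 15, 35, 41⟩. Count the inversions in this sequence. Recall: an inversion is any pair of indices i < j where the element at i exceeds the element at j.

For each element, count later entries that are smaller:
22: 5
9: 1
47: 9
20: 3
5: 0
25: 2
29: 2
40: 3
17: 1
15: 0
35: 0
41: 0
Sum: 5 + 1 + 9 + 3 + 0 + 2 + 2 + 3 + 1 + 0 + 0 + 0 = 26

26 inversions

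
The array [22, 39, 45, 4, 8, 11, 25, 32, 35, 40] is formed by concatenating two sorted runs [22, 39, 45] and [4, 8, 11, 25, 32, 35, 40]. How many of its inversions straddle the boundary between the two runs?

16

Take each right-half value and tally the left-half values above it:
r = 4: 22, 39, 45 → 3
r = 8: 22, 39, 45 → 3
r = 11: 22, 39, 45 → 3
r = 25: 39, 45 → 2
r = 32: 39, 45 → 2
r = 35: 39, 45 → 2
r = 40: 45 → 1
Cross-inversions: 3 + 3 + 3 + 2 + 2 + 2 + 1 = 16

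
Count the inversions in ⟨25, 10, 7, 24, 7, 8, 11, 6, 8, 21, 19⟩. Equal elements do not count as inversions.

Count, for each position, how many later elements it exceeds:
25 → 10, 7, 24, 7, 8, 11, 6, 8, 21, 19 → 10
10 → 7, 7, 8, 6, 8 → 5
7 → 6 → 1
24 → 7, 8, 11, 6, 8, 21, 19 → 7
7 → 6 → 1
8 → 6 → 1
11 → 6, 8 → 2
6 → none → 0
8 → none → 0
21 → 19 → 1
19 → none → 0
Sum: 10 + 5 + 1 + 7 + 1 + 1 + 2 + 0 + 0 + 1 + 0 = 28

28 inversions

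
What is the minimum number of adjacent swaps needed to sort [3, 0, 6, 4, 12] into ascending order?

2 adjacent swaps

The minimum number of adjacent swaps to sort an array equals its inversion count, since every such swap removes exactly one inversion.
Count inversions — for each element, later elements that are smaller:
3: 0 → 1
0: none → 0
6: 4 → 1
4: none → 0
12: none → 0
Total inversions: 1 + 0 + 1 + 0 + 0 = 2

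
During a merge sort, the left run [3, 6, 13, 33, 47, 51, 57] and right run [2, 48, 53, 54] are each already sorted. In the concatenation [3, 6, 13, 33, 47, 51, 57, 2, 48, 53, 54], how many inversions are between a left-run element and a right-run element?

11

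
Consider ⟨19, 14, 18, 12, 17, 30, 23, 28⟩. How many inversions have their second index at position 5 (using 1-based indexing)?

The element at index 5 is 17.
Elements before it: 19, 14, 18, 12
Those larger than 17: 19, 18

2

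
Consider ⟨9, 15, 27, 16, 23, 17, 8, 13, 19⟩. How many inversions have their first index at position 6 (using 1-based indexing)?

The element at index 6 is 17.
Elements after it: 8, 13, 19
Those smaller than 17: 8, 13

2 such elements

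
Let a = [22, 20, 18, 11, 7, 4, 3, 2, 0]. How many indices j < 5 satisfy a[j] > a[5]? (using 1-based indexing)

The element at index 5 is 7.
Elements before it: 22, 20, 18, 11
Those larger than 7: 22, 20, 18, 11

4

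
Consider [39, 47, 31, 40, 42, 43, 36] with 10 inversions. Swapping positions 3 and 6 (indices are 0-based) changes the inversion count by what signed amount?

-1

Positions 3 and 6 hold 40 and 36; after swapping, the array is [39, 47, 31, 36, 42, 43, 40].
For each element, count later entries that are smaller:
39 → 31, 36 → 2
47 → 31, 36, 42, 43, 40 → 5
31 → none → 0
36 → none → 0
42 → 40 → 1
43 → 40 → 1
40 → none → 0
Sum: 2 + 5 + 0 + 0 + 1 + 1 + 0 = 9
Change: 9 − 10 = -1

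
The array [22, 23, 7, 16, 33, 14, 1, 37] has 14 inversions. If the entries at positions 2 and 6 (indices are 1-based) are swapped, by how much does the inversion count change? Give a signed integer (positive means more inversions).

Positions 2 and 6 hold 23 and 14; after swapping, the array is [22, 14, 7, 16, 33, 23, 1, 37].
Sweep left to right; for each value list the smaller values that follow it:
22 → 14, 7, 16, 1 → 4
14 → 7, 1 → 2
7 → 1 → 1
16 → 1 → 1
33 → 23, 1 → 2
23 → 1 → 1
1 → none → 0
37 → none → 0
Sum: 4 + 2 + 1 + 1 + 2 + 1 + 0 + 0 = 11
Change: 11 − 14 = -3

-3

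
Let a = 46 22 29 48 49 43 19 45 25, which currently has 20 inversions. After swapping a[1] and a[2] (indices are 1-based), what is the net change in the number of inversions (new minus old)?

-1

Positions 1 and 2 hold 46 and 22; after swapping, the array is [22, 46, 29, 48, 49, 43, 19, 45, 25].
For each element, count later entries that are smaller:
22 → 19 → 1
46 → 29, 43, 19, 45, 25 → 5
29 → 19, 25 → 2
48 → 43, 19, 45, 25 → 4
49 → 43, 19, 45, 25 → 4
43 → 19, 25 → 2
19 → none → 0
45 → 25 → 1
25 → none → 0
Sum: 1 + 5 + 2 + 4 + 4 + 2 + 0 + 1 + 0 = 19
Change: 19 − 20 = -1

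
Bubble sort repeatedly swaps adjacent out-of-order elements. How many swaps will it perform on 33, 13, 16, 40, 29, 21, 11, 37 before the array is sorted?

The minimum number of adjacent swaps to sort an array equals its inversion count, since every such swap removes exactly one inversion.
Count inversions — for each element, later elements that are smaller:
33: 13, 16, 29, 21, 11 → 5
13: 11 → 1
16: 11 → 1
40: 29, 21, 11, 37 → 4
29: 21, 11 → 2
21: 11 → 1
11: none → 0
37: none → 0
Total inversions: 5 + 1 + 1 + 4 + 2 + 1 + 0 + 0 = 14

Swaps: 14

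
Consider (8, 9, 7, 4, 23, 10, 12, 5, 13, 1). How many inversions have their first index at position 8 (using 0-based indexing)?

The element at index 8 is 13.
Elements after it: 1
Those smaller than 13: 1

1 such element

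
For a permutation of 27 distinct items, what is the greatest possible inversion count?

351

The maximum occurs when the array is in strictly decreasing order: every one of the C(27, 2) pairs is inverted.
C(27, 2) = 27·26/2 = 351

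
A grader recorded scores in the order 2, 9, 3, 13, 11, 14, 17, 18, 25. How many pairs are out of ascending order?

Inversions: 2

Sweep left to right; for each value list the smaller values that follow it:
2 → none → 0
9 → 3 → 1
3 → none → 0
13 → 11 → 1
11 → none → 0
14 → none → 0
17 → none → 0
18 → none → 0
25 → none → 0
Sum: 0 + 1 + 0 + 1 + 0 + 0 + 0 + 0 + 0 = 2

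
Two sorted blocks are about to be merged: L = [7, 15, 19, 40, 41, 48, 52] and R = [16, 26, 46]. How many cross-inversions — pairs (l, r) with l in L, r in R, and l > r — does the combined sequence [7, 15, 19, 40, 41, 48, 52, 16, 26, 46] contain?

11 cross-inversions

Count, for every r in R, how many entries of L exceed r:
r = 16: 19, 40, 41, 48, 52 → 5
r = 26: 40, 41, 48, 52 → 4
r = 46: 48, 52 → 2
Cross-inversions: 5 + 4 + 2 = 11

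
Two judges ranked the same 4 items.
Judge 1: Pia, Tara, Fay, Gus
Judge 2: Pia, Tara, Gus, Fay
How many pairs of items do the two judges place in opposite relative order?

Assign each item its position (1..4) in the first ordering, then rewrite the second ordering as that position sequence:
positions: Pia→1, Tara→2, Fay→3, Gus→4
second ordering as positions: [1, 2, 4, 3]
Discordant pairs = inversions in this position sequence.
1: 0
2: 0
4: 3 → 1
3: 0
Total: 0 + 0 + 1 + 0 = 1

1 discordant pair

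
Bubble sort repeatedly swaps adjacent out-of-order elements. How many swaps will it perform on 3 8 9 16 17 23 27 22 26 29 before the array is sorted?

Minimum adjacent swaps = number of inversions (each swap of adjacent out-of-order elements removes one inversion and no swap can remove more).
Count inversions — for each element, later elements that are smaller:
3: none → 0
8: none → 0
9: none → 0
16: none → 0
17: none → 0
23: 22 → 1
27: 22, 26 → 2
22: none → 0
26: none → 0
29: none → 0
Total inversions: 0 + 0 + 0 + 0 + 0 + 1 + 2 + 0 + 0 + 0 = 3

3 adjacent swaps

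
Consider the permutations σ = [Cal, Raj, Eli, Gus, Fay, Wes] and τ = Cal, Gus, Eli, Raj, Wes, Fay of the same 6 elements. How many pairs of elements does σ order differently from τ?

Assign each item its position (1..6) in the first ordering, then rewrite the second ordering as that position sequence:
positions: Cal→1, Raj→2, Eli→3, Gus→4, Fay→5, Wes→6
second ordering as positions: [1, 4, 3, 2, 6, 5]
Discordant pairs = inversions in this position sequence.
1: 0
4: 3, 2 → 2
3: 2 → 1
2: 0
6: 5 → 1
5: 0
Total: 0 + 2 + 1 + 0 + 1 + 0 = 4

There are 4 discordant pairs.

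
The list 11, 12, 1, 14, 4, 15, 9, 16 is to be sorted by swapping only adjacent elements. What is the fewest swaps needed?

9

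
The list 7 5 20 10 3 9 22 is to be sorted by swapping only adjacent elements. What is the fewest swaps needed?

Minimum adjacent swaps = number of inversions (each swap of adjacent out-of-order elements removes one inversion and no swap can remove more).
Count inversions — for each element, later elements that are smaller:
7: 5, 3 → 2
5: 3 → 1
20: 10, 3, 9 → 3
10: 3, 9 → 2
3: none → 0
9: none → 0
22: none → 0
Total inversions: 2 + 1 + 3 + 2 + 0 + 0 + 0 = 8

8 adjacent swaps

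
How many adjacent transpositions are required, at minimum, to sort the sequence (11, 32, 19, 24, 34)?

Swaps: 2

The minimum number of adjacent swaps to sort an array equals its inversion count, since every such swap removes exactly one inversion.
Count inversions — for each element, later elements that are smaller:
11: none → 0
32: 19, 24 → 2
19: none → 0
24: none → 0
34: none → 0
Total inversions: 0 + 2 + 0 + 0 + 0 = 2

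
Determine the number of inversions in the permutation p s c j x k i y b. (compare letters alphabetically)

Element-by-element contributions:
p → c, j, k, i, b → 5
s → c, j, k, i, b → 5
c → b → 1
j → i, b → 2
x → k, i, b → 3
k → i, b → 2
i → b → 1
y → b → 1
b → none → 0
Sum: 5 + 5 + 1 + 2 + 3 + 2 + 1 + 1 + 0 = 20

20 inversions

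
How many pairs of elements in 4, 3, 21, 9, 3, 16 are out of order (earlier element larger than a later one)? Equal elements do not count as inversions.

Element-by-element contributions:
4 → 3, 3 → 2
3 → none → 0
21 → 9, 3, 16 → 3
9 → 3 → 1
3 → none → 0
16 → none → 0
Sum: 2 + 0 + 3 + 1 + 0 + 0 = 6

6 inversions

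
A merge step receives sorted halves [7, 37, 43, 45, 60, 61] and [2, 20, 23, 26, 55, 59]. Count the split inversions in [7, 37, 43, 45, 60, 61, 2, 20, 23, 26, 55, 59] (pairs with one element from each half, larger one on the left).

25 cross-inversions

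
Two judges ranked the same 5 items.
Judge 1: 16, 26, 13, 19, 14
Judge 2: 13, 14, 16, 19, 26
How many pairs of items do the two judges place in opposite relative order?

Assign each item its position (1..5) in the first ordering, then rewrite the second ordering as that position sequence:
positions: 16→1, 26→2, 13→3, 19→4, 14→5
second ordering as positions: [3, 5, 1, 4, 2]
Discordant pairs = inversions in this position sequence.
3: 1, 2 → 2
5: 1, 4, 2 → 3
1: 0
4: 2 → 1
2: 0
Total: 2 + 3 + 0 + 1 + 0 = 6

6 discordant pairs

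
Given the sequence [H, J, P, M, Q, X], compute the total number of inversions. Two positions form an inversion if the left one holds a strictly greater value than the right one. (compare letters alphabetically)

There is 1 inversion.

Out-of-order index pairs (0-indexed):
(2,3): P > M
That's 1 pair.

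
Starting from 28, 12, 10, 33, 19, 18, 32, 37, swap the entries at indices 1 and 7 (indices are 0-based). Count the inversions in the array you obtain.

18 inversions

Positions 1 and 7 hold 12 and 37; after swapping, the array is [28, 37, 10, 33, 19, 18, 32, 12].
For each element, count later entries that are smaller:
28 → 10, 19, 18, 12 → 4
37 → 10, 33, 19, 18, 32, 12 → 6
10 → none → 0
33 → 19, 18, 32, 12 → 4
19 → 18, 12 → 2
18 → 12 → 1
32 → 12 → 1
12 → none → 0
Sum: 4 + 6 + 0 + 4 + 2 + 1 + 1 + 0 = 18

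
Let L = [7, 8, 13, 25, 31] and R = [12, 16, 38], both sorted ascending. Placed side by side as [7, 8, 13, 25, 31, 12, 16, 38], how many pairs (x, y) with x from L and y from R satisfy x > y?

5

Count, for every r in R, how many entries of L exceed r:
r = 12: 13, 25, 31 → 3
r = 16: 25, 31 → 2
r = 38: none → 0
Cross-inversions: 3 + 2 + 0 = 5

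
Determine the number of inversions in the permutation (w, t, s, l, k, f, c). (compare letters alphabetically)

21 inversions

Sweep left to right; for each value list the smaller values that follow it:
w → t, s, l, k, f, c → 6
t → s, l, k, f, c → 5
s → l, k, f, c → 4
l → k, f, c → 3
k → f, c → 2
f → c → 1
c → none → 0
Sum: 6 + 5 + 4 + 3 + 2 + 1 + 0 = 21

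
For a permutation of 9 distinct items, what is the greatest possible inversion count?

36

A reversed (strictly descending) arrangement makes every pair an inversion, giving C(9, 2) inversions.
C(9, 2) = 9·8/2 = 36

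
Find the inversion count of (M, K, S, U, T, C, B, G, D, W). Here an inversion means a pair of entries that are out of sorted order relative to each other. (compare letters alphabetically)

Sweep left to right; for each value list the smaller values that follow it:
M: 5
K: 4
S: 4
U: 5
T: 4
C: 1
B: 0
G: 1
D: 0
W: 0
Sum: 5 + 4 + 4 + 5 + 4 + 1 + 0 + 1 + 0 + 0 = 24

Out-of-order pairs: 24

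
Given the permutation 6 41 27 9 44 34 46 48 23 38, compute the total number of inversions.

15

Count, for each position, how many later elements it exceeds:
6: 0
41: 5
27: 2
9: 0
44: 3
34: 1
46: 2
48: 2
23: 0
38: 0
Sum: 0 + 5 + 2 + 0 + 3 + 1 + 2 + 2 + 0 + 0 = 15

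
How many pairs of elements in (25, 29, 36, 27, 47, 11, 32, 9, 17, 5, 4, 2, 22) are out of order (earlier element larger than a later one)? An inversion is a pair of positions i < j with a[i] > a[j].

For each element, count later entries that are smaller:
25 → 11, 9, 17, 5, 4, 2, 22 → 7
29 → 27, 11, 9, 17, 5, 4, 2, 22 → 8
36 → 27, 11, 32, 9, 17, 5, 4, 2, 22 → 9
27 → 11, 9, 17, 5, 4, 2, 22 → 7
47 → 11, 32, 9, 17, 5, 4, 2, 22 → 8
11 → 9, 5, 4, 2 → 4
32 → 9, 17, 5, 4, 2, 22 → 6
9 → 5, 4, 2 → 3
17 → 5, 4, 2 → 3
5 → 4, 2 → 2
4 → 2 → 1
2 → none → 0
22 → none → 0
Sum: 7 + 8 + 9 + 7 + 8 + 4 + 6 + 3 + 3 + 2 + 1 + 0 + 0 = 58

58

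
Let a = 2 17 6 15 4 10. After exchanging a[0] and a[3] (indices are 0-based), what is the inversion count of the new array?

Positions 0 and 3 hold 2 and 15; after swapping, the array is [15, 17, 6, 2, 4, 10].
For each element, count later entries that are smaller:
15 → 6, 2, 4, 10 → 4
17 → 6, 2, 4, 10 → 4
6 → 2, 4 → 2
2 → none → 0
4 → none → 0
10 → none → 0
Sum: 4 + 4 + 2 + 0 + 0 + 0 = 10

Inversions: 10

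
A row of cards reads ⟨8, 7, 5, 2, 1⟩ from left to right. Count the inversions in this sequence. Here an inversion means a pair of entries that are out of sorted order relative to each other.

Out-of-order index pairs (0-indexed):
(0,1): 8 > 7
(0,2): 8 > 5
(0,3): 8 > 2
(0,4): 8 > 1
(1,2): 7 > 5
(1,3): 7 > 2
(1,4): 7 > 1
(2,3): 5 > 2
(2,4): 5 > 1
(3,4): 2 > 1
That's 10 pairs.

10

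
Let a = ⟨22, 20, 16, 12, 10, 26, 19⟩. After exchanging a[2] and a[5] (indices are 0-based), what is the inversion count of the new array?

Positions 2 and 5 hold 16 and 26; after swapping, the array is [22, 20, 26, 12, 10, 16, 19].
Element-by-element contributions:
22: 5
20: 4
26: 4
12: 1
10: 0
16: 0
19: 0
Sum: 5 + 4 + 4 + 1 + 0 + 0 + 0 = 14

14 inversions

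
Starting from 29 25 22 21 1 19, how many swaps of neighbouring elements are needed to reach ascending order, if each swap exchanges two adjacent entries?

14

The minimum number of adjacent swaps to sort an array equals its inversion count, since every such swap removes exactly one inversion.
Count inversions — for each element, later elements that are smaller:
29: 25, 22, 21, 1, 19 → 5
25: 22, 21, 1, 19 → 4
22: 21, 1, 19 → 3
21: 1, 19 → 2
1: none → 0
19: none → 0
Total inversions: 5 + 4 + 3 + 2 + 0 + 0 = 14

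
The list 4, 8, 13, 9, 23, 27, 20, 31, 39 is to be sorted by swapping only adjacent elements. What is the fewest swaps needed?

3 adjacent swaps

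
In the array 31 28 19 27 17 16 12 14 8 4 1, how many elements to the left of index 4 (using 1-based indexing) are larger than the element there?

2

The element at index 4 is 27.
Elements before it: 31, 28, 19
Those larger than 27: 31, 28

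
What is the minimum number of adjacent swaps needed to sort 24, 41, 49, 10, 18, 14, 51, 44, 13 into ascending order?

19 swaps

Each adjacent swap fixes exactly one inversion, so the minimum swap count equals the number of inversions.
Count inversions — for each element, later elements that are smaller:
24: 10, 18, 14, 13 → 4
41: 10, 18, 14, 13 → 4
49: 10, 18, 14, 44, 13 → 5
10: none → 0
18: 14, 13 → 2
14: 13 → 1
51: 44, 13 → 2
44: 13 → 1
13: none → 0
Total inversions: 4 + 4 + 5 + 0 + 2 + 1 + 2 + 1 + 0 = 19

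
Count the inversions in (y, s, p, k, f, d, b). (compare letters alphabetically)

21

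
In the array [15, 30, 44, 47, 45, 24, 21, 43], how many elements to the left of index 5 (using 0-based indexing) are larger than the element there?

4 such elements

The element at index 5 is 24.
Elements before it: 15, 30, 44, 47, 45
Those larger than 24: 30, 44, 47, 45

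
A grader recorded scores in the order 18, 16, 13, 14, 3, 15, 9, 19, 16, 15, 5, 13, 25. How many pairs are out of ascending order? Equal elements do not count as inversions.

There are 38 inversions.

Count, for each position, how many later elements it exceeds:
18: 10
16: 8
13: 3
14: 4
3: 0
15: 3
9: 1
19: 4
16: 3
15: 2
5: 0
13: 0
25: 0
Sum: 10 + 8 + 3 + 4 + 0 + 3 + 1 + 4 + 3 + 2 + 0 + 0 + 0 = 38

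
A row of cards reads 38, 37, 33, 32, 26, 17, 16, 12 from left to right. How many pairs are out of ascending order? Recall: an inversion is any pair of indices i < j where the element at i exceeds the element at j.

Inversions: 28

For each element, count later entries that are smaller:
38: 7
37: 6
33: 5
32: 4
26: 3
17: 2
16: 1
12: 0
Sum: 7 + 6 + 5 + 4 + 3 + 2 + 1 + 0 = 28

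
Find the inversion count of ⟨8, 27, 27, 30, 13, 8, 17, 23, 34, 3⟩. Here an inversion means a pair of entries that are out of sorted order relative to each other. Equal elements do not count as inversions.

22

Element-by-element contributions:
8 → 3 → 1
27 → 13, 8, 17, 23, 3 → 5
27 → 13, 8, 17, 23, 3 → 5
30 → 13, 8, 17, 23, 3 → 5
13 → 8, 3 → 2
8 → 3 → 1
17 → 3 → 1
23 → 3 → 1
34 → 3 → 1
3 → none → 0
Sum: 1 + 5 + 5 + 5 + 2 + 1 + 1 + 1 + 1 + 0 = 22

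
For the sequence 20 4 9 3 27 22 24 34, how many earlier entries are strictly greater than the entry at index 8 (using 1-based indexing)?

The element at index 8 is 34.
Elements before it: 20, 4, 9, 3, 27, 22, 24
None of them are larger than 34.

0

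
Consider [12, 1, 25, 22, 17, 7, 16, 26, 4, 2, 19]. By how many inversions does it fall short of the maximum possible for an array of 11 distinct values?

26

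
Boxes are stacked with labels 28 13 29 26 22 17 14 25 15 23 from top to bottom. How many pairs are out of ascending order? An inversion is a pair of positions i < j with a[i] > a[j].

For each element, count later entries that are smaller:
28: 8
13: 0
29: 7
26: 6
22: 3
17: 2
14: 0
25: 2
15: 0
23: 0
Sum: 8 + 0 + 7 + 6 + 3 + 2 + 0 + 2 + 0 + 0 = 28

28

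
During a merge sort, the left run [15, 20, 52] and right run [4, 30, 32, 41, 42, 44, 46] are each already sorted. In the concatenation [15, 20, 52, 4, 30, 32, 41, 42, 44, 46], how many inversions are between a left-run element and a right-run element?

9 cross-inversions

For each element r of the right run, count left-run elements greater than r:
r = 4: 15, 20, 52 → 3
r = 30: 52 → 1
r = 32: 52 → 1
r = 41: 52 → 1
r = 42: 52 → 1
r = 44: 52 → 1
r = 46: 52 → 1
Cross-inversions: 3 + 1 + 1 + 1 + 1 + 1 + 1 = 9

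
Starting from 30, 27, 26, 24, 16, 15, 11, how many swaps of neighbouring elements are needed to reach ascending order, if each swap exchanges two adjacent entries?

Each adjacent swap fixes exactly one inversion, so the minimum swap count equals the number of inversions.
Count inversions — for each element, later elements that are smaller:
30: 27, 26, 24, 16, 15, 11 → 6
27: 26, 24, 16, 15, 11 → 5
26: 24, 16, 15, 11 → 4
24: 16, 15, 11 → 3
16: 15, 11 → 2
15: 11 → 1
11: none → 0
Total inversions: 6 + 5 + 4 + 3 + 2 + 1 + 0 = 21

21 swaps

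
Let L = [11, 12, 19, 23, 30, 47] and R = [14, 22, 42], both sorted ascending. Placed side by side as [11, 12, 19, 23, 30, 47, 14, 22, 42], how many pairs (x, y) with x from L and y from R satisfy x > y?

Split inversions: 8

Count, for every r in R, how many entries of L exceed r:
r = 14: 19, 23, 30, 47 → 4
r = 22: 23, 30, 47 → 3
r = 42: 47 → 1
Cross-inversions: 4 + 3 + 1 = 8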